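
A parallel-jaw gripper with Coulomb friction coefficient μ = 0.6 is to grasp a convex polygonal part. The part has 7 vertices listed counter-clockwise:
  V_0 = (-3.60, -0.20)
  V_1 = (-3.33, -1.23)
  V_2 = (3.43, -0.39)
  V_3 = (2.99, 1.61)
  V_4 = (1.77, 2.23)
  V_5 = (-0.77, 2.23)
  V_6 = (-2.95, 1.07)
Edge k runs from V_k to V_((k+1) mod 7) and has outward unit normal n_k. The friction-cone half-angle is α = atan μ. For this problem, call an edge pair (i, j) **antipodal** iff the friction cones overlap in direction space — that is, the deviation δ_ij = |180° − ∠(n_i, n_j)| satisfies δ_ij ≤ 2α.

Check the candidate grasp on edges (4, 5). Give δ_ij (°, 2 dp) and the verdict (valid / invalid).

α = atan 0.6 = 30.96°;  2α = 61.93°
edge 4: e_4 = (-2.54, +0.00);  n_4 = (+0.0000, +1.0000)
edge 5: e_5 = (-2.18, -1.16);  n_5 = (-0.4697, +0.8828)
∠(n_4, n_5) = 28.02°
δ = |180° − 28.02°| = 151.98°
151.98° > 2α = 61.93°  →  invalid

δ = 151.98°, invalid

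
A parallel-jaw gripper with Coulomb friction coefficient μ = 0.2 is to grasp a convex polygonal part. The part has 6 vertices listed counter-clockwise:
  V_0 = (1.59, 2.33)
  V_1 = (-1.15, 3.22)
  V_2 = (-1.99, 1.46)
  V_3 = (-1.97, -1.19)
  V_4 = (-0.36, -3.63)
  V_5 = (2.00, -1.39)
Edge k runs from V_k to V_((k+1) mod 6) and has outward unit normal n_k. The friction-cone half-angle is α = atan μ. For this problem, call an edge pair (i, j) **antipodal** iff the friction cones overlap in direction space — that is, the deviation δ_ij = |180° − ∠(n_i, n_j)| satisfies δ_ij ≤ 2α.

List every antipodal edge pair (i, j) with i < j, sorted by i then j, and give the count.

α = atan 0.2 = 11.31°;  2α = 22.62°
n_0 = (+0.3089, +0.9511)
n_1 = (-0.9025, +0.4307)
n_2 = (-1.0000, -0.0075)
n_3 = (-0.8347, -0.5507)
n_4 = (+0.6884, -0.7253)
n_5 = (+0.9940, +0.1096)
  (0,1): δ = 97.52°  ·
  (0,2): δ = 71.57°  ·
  (0,3): δ = 38.59°  ·
  (0,4): δ = 61.50°  ·
  (0,5): δ = 114.28°  ·
  (1,2): δ = 154.05°  ·
  (1,3): δ = 121.07°  ·
  (1,4): δ = 20.98°  ✓
  (1,5): δ = 31.80°  ·
  (2,3): δ = 147.01°  ·
  (2,4): δ = 46.93°  ·
  (2,5): δ = 5.86°  ✓
  (3,4): δ = 79.91°  ·
  (3,5): δ = 27.13°  ·
  (4,5): δ = 127.22°  ·
antipodal pairs: 2

count = 2; pairs: (1,4), (2,5)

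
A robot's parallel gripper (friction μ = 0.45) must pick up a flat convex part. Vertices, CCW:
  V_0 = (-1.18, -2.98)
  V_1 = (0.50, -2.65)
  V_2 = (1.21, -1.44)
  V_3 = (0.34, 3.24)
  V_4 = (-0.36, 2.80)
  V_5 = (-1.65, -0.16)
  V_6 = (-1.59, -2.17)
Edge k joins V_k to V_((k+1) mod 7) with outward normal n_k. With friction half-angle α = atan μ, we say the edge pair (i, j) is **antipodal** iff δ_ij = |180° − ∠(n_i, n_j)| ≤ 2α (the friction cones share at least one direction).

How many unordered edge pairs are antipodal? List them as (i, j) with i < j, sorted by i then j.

α = atan 0.45 = 24.23°;  2α = 48.46°
n_0 = (+0.1927, -0.9812)
n_1 = (+0.8625, -0.5061)
n_2 = (+0.9832, +0.1828)
n_3 = (-0.5322, +0.8466)
n_4 = (-0.9167, +0.3995)
n_5 = (-0.9996, -0.0298)
n_6 = (-0.8922, -0.4516)
  (0,1): δ = 131.52°  ·
  (0,2): δ = 90.58°  ·
  (0,3): δ = 21.04°  ✓
  (0,4): δ = 55.34°  ·
  (0,5): δ = 80.60°  ·
  (0,6): δ = 105.73°  ·
  (1,2): δ = 139.07°  ·
  (1,3): δ = 27.44°  ✓
  (1,4): δ = 6.86°  ✓
  (1,5): δ = 32.11°  ✓
  (1,6): δ = 57.25°  ·
  (2,3): δ = 68.38°  ·
  (2,4): δ = 34.08°  ✓
  (2,5): δ = 8.82°  ✓
  (2,6): δ = 16.32°  ✓
  (3,4): δ = 145.70°  ·
  (3,5): δ = 120.44°  ·
  (3,6): δ = 95.31°  ·
  (4,5): δ = 154.74°  ·
  (4,6): δ = 129.60°  ·
  (5,6): δ = 154.86°  ·
antipodal pairs: 7

count = 7; pairs: (0,3), (1,3), (1,4), (1,5), (2,4), (2,5), (2,6)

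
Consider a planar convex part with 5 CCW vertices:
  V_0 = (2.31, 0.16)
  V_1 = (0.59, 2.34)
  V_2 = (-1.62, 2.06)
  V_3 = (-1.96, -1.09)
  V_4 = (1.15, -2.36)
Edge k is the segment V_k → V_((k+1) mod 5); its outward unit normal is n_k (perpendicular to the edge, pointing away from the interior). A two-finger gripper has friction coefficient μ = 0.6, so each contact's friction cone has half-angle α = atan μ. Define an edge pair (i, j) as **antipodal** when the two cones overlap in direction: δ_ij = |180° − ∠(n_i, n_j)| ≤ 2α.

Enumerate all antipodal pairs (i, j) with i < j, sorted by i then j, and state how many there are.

α = atan 0.6 = 30.96°;  2α = 61.93°
n_0 = (+0.7851, +0.6194)
n_1 = (-0.1257, +0.9921)
n_2 = (-0.9942, +0.1073)
n_3 = (-0.3781, -0.9258)
n_4 = (+0.9084, -0.4181)
  (0,1): δ = 121.05°  ·
  (0,2): δ = 44.43°  ✓
  (0,3): δ = 29.51°  ✓
  (0,4): δ = 117.01°  ·
  (1,2): δ = 103.38°  ·
  (1,3): δ = 29.43°  ✓
  (1,4): δ = 58.06°  ✓
  (2,3): δ = 106.05°  ·
  (2,4): δ = 18.56°  ✓
  (3,4): δ = 92.50°  ·
antipodal pairs: 5

count = 5; pairs: (0,2), (0,3), (1,3), (1,4), (2,4)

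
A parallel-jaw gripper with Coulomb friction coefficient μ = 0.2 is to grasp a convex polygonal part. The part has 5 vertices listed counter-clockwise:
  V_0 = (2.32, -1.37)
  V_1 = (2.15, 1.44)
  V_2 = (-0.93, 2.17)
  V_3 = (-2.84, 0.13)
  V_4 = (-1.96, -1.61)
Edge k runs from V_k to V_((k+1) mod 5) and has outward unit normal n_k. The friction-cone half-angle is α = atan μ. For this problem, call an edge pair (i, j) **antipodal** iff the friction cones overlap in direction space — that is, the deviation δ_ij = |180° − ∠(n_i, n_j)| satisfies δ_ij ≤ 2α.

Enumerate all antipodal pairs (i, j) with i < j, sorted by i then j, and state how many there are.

count = 1; pairs: (1,4)

α = atan 0.2 = 11.31°;  2α = 22.62°
n_0 = (+0.9982, +0.0604)
n_1 = (+0.2306, +0.9730)
n_2 = (-0.7300, +0.6835)
n_3 = (-0.8924, -0.4513)
n_4 = (+0.0560, -0.9984)
  (0,1): δ = 106.80°  ·
  (0,2): δ = 46.58°  ·
  (0,3): δ = 23.37°  ·
  (0,4): δ = 89.75°  ·
  (1,2): δ = 119.78°  ·
  (1,3): δ = 49.84°  ·
  (1,4): δ = 16.54°  ✓
  (2,3): δ = 110.06°  ·
  (2,4): δ = 43.68°  ·
  (3,4): δ = 113.62°  ·
antipodal pairs: 1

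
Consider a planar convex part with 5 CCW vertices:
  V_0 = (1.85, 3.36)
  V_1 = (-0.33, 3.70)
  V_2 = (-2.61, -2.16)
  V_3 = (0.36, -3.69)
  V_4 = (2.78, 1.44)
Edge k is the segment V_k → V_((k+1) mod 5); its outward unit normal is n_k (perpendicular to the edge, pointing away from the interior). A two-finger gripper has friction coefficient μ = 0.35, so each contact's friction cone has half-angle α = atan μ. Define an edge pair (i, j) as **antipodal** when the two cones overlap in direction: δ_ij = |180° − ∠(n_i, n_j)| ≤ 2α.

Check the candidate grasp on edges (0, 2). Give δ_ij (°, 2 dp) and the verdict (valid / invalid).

δ = 18.39°, valid

α = atan 0.35 = 19.29°;  2α = 38.58°
edge 0: e_0 = (-2.18, +0.34);  n_0 = (+0.1541, +0.9881)
edge 2: e_2 = (+2.97, -1.53);  n_2 = (-0.4580, -0.8890)
∠(n_0, n_2) = 161.61°
δ = |180° − 161.61°| = 18.39°
18.39° ≤ 2α = 38.58°  →  valid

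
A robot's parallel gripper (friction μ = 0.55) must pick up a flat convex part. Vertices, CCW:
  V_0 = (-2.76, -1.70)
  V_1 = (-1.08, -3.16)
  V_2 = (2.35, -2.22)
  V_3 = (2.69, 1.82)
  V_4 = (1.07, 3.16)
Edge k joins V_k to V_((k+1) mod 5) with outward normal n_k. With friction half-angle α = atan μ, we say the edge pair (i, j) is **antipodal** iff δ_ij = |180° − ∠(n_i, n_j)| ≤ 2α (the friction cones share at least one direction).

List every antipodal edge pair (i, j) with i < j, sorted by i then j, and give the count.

α = atan 0.55 = 28.81°;  2α = 57.62°
n_0 = (-0.6560, -0.7548)
n_1 = (+0.2643, -0.9644)
n_2 = (+0.9965, -0.0839)
n_3 = (+0.6374, +0.7706)
n_4 = (-0.7854, +0.6190)
  (0,1): δ = 123.68°  ·
  (0,2): δ = 53.82°  ✓
  (0,3): δ = 1.40°  ✓
  (0,4): δ = 92.75°  ·
  (1,2): δ = 110.14°  ·
  (1,3): δ = 54.92°  ✓
  (1,4): δ = 36.43°  ✓
  (2,3): δ = 124.79°  ·
  (2,4): δ = 33.43°  ✓
  (3,4): δ = 88.64°  ·
antipodal pairs: 5

count = 5; pairs: (0,2), (0,3), (1,3), (1,4), (2,4)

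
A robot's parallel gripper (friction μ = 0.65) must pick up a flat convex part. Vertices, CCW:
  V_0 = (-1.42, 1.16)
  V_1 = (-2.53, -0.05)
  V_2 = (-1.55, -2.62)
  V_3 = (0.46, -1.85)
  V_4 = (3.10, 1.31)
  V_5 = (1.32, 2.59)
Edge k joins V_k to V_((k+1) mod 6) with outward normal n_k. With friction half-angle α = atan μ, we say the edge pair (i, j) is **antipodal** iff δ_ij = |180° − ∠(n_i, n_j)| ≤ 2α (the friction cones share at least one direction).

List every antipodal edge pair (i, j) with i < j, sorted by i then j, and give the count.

α = atan 0.65 = 33.02°;  2α = 66.05°
n_0 = (-0.7369, +0.6760)
n_1 = (-0.9344, -0.3563)
n_2 = (+0.3577, -0.9338)
n_3 = (+0.7674, -0.6411)
n_4 = (+0.5838, +0.8119)
n_5 = (-0.4627, +0.8865)
  (0,1): δ = 116.60°  ·
  (0,2): δ = 26.51°  ✓
  (0,3): δ = 2.66°  ✓
  (0,4): δ = 96.81°  ·
  (0,5): δ = 160.09°  ·
  (1,2): δ = 89.91°  ·
  (1,3): δ = 60.75°  ✓
  (1,4): δ = 33.41°  ✓
  (1,5): δ = 96.69°  ·
  (2,3): δ = 150.84°  ·
  (2,4): δ = 56.68°  ✓
  (2,5): δ = 6.60°  ✓
  (3,4): δ = 85.84°  ·
  (3,5): δ = 22.56°  ✓
  (4,5): δ = 116.72°  ·
antipodal pairs: 7

count = 7; pairs: (0,2), (0,3), (1,3), (1,4), (2,4), (2,5), (3,5)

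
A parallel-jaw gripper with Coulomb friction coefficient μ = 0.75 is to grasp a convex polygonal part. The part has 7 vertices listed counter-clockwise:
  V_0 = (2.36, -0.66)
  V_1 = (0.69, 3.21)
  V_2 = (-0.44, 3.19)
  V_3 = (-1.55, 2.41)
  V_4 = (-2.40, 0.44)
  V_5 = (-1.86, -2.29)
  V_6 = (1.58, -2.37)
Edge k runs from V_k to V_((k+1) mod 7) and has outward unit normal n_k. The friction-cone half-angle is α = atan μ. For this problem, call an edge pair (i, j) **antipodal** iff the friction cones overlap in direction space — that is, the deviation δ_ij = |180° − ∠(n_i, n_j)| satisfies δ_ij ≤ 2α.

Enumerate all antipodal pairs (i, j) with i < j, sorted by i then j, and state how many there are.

α = atan 0.75 = 36.87°;  2α = 73.74°
n_0 = (+0.9182, +0.3962)
n_1 = (-0.0177, +0.9998)
n_2 = (-0.5749, +0.8182)
n_3 = (-0.9182, +0.3962)
n_4 = (-0.9810, -0.1940)
n_5 = (-0.0232, -0.9997)
n_6 = (+0.9098, -0.4150)
  (0,1): δ = 112.33°  ·
  (0,2): δ = 78.25°  ·
  (0,3): δ = 46.68°  ✓
  (0,4): δ = 12.15°  ✓
  (0,5): δ = 65.33°  ✓
  (0,6): δ = 132.14°  ·
  (1,2): δ = 145.92°  ·
  (1,3): δ = 114.35°  ·
  (1,4): δ = 79.83°  ·
  (1,5): δ = 2.35°  ✓
  (1,6): δ = 64.47°  ✓
  (2,3): δ = 148.43°  ·
  (2,4): δ = 113.91°  ·
  (2,5): δ = 36.43°  ✓
  (2,6): δ = 30.38°  ✓
  (3,4): δ = 145.47°  ·
  (3,5): δ = 67.99°  ✓
  (3,6): δ = 1.18°  ✓
  (4,5): δ = 102.52°  ·
  (4,6): δ = 35.71°  ✓
  (5,6): δ = 113.19°  ·
antipodal pairs: 10

count = 10; pairs: (0,3), (0,4), (0,5), (1,5), (1,6), (2,5), (2,6), (3,5), (3,6), (4,6)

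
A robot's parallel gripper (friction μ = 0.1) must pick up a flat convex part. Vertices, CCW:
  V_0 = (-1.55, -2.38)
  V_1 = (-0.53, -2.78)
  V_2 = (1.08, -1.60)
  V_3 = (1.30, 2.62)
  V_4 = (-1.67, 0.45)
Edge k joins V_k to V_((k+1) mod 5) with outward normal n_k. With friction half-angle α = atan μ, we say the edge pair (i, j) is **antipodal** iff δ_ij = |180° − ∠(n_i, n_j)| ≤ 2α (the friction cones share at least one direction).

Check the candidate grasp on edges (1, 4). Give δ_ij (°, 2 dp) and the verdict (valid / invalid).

δ = 56.19°, invalid

α = atan 0.1 = 5.71°;  2α = 11.42°
edge 1: e_1 = (+1.61, +1.18);  n_1 = (+0.5911, -0.8066)
edge 4: e_4 = (+0.12, -2.83);  n_4 = (-0.9991, -0.0424)
∠(n_1, n_4) = 123.81°
δ = |180° − 123.81°| = 56.19°
56.19° > 2α = 11.42°  →  invalid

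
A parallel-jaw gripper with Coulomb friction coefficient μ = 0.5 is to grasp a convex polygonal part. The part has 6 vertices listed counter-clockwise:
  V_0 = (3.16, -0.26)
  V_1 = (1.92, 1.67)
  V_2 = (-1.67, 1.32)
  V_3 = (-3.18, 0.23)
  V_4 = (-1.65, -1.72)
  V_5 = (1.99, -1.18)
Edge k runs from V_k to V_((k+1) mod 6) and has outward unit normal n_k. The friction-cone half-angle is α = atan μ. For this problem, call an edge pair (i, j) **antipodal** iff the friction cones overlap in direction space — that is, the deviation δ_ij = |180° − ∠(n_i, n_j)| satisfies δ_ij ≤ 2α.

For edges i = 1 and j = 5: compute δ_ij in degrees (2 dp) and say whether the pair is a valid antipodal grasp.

α = atan 0.5 = 26.57°;  2α = 53.13°
edge 1: e_1 = (-3.59, -0.35);  n_1 = (-0.0970, +0.9953)
edge 5: e_5 = (+1.17, +0.92);  n_5 = (+0.6181, -0.7861)
∠(n_1, n_5) = 147.39°
δ = |180° − 147.39°| = 32.61°
32.61° ≤ 2α = 53.13°  →  valid

δ = 32.61°, valid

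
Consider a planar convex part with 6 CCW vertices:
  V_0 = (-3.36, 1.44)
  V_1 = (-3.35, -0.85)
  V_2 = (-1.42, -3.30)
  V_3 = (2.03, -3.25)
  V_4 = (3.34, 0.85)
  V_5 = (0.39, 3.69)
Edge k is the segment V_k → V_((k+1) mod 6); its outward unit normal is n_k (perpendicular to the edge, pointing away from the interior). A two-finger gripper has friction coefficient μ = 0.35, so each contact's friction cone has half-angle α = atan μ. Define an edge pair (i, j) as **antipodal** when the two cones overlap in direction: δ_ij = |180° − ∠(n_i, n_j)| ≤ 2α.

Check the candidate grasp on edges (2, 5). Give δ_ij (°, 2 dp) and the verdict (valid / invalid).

δ = 30.13°, valid

α = atan 0.35 = 19.29°;  2α = 38.58°
edge 2: e_2 = (+3.45, +0.05);  n_2 = (+0.0145, -0.9999)
edge 5: e_5 = (-3.75, -2.25);  n_5 = (-0.5145, +0.8575)
∠(n_2, n_5) = 149.87°
δ = |180° − 149.87°| = 30.13°
30.13° ≤ 2α = 38.58°  →  valid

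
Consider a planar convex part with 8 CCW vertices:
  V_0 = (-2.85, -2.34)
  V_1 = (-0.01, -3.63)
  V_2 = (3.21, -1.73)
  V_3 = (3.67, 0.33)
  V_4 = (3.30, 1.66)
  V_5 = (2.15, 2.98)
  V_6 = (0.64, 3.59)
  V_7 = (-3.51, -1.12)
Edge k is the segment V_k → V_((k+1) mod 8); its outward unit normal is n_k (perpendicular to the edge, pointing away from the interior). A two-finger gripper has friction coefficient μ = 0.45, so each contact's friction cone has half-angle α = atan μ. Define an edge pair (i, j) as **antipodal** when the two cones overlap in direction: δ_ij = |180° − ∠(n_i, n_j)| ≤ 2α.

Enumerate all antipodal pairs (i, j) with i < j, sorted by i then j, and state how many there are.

α = atan 0.45 = 24.23°;  2α = 48.46°
n_0 = (-0.4136, -0.9105)
n_1 = (+0.5082, -0.8612)
n_2 = (+0.9760, -0.2179)
n_3 = (+0.9634, +0.2680)
n_4 = (+0.7540, +0.6569)
n_5 = (+0.3746, +0.9272)
n_6 = (-0.7503, +0.6611)
n_7 = (-0.8795, -0.4758)
  (0,1): δ = 125.03°  ·
  (0,2): δ = 78.16°  ·
  (0,3): δ = 50.02°  ·
  (0,4): δ = 24.51°  ✓
  (0,5): δ = 2.43°  ✓
  (0,6): δ = 73.05°  ·
  (0,7): δ = 142.84°  ·
  (1,2): δ = 133.13°  ·
  (1,3): δ = 105.00°  ·
  (1,4): δ = 79.48°  ·
  (1,5): δ = 52.54°  ·
  (1,6): δ = 18.07°  ✓
  (1,7): δ = 87.87°  ·
  (2,3): δ = 151.87°  ·
  (2,4): δ = 126.35°  ·
  (2,5): δ = 99.41°  ·
  (2,6): δ = 28.80°  ✓
  (2,7): δ = 41.00°  ✓
  (3,4): δ = 154.48°  ·
  (3,5): δ = 127.54°  ·
  (3,6): δ = 56.93°  ·
  (3,7): δ = 12.87°  ✓
  (4,5): δ = 153.06°  ·
  (4,6): δ = 82.45°  ·
  (4,7): δ = 12.65°  ✓
  (5,6): δ = 109.39°  ·
  (5,7): δ = 39.59°  ✓
  (6,7): δ = 110.20°  ·
antipodal pairs: 8

count = 8; pairs: (0,4), (0,5), (1,6), (2,6), (2,7), (3,7), (4,7), (5,7)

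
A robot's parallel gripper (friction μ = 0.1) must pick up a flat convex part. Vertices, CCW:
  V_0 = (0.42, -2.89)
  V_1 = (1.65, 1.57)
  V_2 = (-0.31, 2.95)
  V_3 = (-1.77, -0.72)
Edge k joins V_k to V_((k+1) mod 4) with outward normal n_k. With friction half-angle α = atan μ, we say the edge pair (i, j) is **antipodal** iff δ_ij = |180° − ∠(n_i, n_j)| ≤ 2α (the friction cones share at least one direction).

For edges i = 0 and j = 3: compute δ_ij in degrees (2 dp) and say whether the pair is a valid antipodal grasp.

δ = 60.68°, invalid

α = atan 0.1 = 5.71°;  2α = 11.42°
edge 0: e_0 = (+1.23, +4.46);  n_0 = (+0.9640, -0.2659)
edge 3: e_3 = (+2.19, -2.17);  n_3 = (-0.7039, -0.7103)
∠(n_0, n_3) = 119.32°
δ = |180° − 119.32°| = 60.68°
60.68° > 2α = 11.42°  →  invalid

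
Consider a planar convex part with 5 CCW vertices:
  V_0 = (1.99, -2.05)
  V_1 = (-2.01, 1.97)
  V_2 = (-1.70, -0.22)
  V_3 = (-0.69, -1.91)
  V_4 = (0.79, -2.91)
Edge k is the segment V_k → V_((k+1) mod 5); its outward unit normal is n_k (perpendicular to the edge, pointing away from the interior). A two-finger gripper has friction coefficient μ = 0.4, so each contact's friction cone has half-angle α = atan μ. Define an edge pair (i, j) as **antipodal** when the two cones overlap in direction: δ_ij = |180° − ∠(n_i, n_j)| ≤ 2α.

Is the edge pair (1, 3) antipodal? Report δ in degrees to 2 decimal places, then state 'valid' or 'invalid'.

α = atan 0.4 = 21.80°;  2α = 43.60°
edge 1: e_1 = (+0.31, -2.19);  n_1 = (-0.9901, -0.1402)
edge 3: e_3 = (+1.48, -1.00);  n_3 = (-0.5599, -0.8286)
∠(n_1, n_3) = 47.90°
δ = |180° − 47.90°| = 132.10°
132.10° > 2α = 43.60°  →  invalid

δ = 132.10°, invalid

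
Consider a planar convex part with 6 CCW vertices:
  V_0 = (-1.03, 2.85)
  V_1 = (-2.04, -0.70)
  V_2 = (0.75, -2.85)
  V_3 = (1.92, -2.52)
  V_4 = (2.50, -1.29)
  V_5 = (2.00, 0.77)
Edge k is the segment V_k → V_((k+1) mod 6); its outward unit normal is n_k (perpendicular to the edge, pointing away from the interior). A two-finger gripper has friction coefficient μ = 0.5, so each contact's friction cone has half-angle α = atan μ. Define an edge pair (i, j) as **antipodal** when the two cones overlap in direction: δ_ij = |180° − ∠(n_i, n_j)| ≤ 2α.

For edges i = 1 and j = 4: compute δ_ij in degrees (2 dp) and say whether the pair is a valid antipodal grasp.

δ = 38.74°, valid

α = atan 0.5 = 26.57°;  2α = 53.13°
edge 1: e_1 = (+2.79, -2.15);  n_1 = (-0.6104, -0.7921)
edge 4: e_4 = (-0.50, +2.06);  n_4 = (+0.9718, +0.2359)
∠(n_1, n_4) = 141.26°
δ = |180° − 141.26°| = 38.74°
38.74° ≤ 2α = 53.13°  →  valid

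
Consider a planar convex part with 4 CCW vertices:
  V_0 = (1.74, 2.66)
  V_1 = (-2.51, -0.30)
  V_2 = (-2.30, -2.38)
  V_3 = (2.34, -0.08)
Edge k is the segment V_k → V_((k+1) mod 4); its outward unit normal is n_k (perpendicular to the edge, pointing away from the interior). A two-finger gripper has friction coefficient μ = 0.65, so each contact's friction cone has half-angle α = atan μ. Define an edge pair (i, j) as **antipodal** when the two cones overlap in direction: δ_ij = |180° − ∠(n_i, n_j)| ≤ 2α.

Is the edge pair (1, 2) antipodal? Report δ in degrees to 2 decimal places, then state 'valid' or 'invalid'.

δ = 69.40°, invalid

α = atan 0.65 = 33.02°;  2α = 66.05°
edge 1: e_1 = (+0.21, -2.08);  n_1 = (-0.9949, -0.1005)
edge 2: e_2 = (+4.64, +2.30);  n_2 = (+0.4441, -0.8960)
∠(n_1, n_2) = 110.60°
δ = |180° − 110.60°| = 69.40°
69.40° > 2α = 66.05°  →  invalid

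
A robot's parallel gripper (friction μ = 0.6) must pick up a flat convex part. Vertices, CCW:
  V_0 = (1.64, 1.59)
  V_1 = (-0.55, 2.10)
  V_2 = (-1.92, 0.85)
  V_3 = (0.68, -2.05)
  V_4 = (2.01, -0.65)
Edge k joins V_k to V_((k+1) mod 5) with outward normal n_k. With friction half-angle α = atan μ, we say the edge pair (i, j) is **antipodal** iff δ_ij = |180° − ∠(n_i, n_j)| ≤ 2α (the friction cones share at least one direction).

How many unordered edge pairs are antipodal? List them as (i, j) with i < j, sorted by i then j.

count = 5; pairs: (0,2), (0,3), (1,3), (1,4), (2,4)

α = atan 0.6 = 30.96°;  2α = 61.93°
n_0 = (+0.2268, +0.9739)
n_1 = (-0.6740, +0.7387)
n_2 = (-0.7446, -0.6675)
n_3 = (+0.7250, -0.6887)
n_4 = (+0.9866, +0.1630)
  (0,1): δ = 124.51°  ·
  (0,2): δ = 35.01°  ✓
  (0,3): δ = 59.58°  ✓
  (0,4): δ = 112.49°  ·
  (1,2): δ = 90.50°  ·
  (1,3): δ = 4.09°  ✓
  (1,4): δ = 57.00°  ✓
  (2,3): δ = 85.41°  ·
  (2,4): δ = 32.50°  ✓
  (3,4): δ = 127.09°  ·
antipodal pairs: 5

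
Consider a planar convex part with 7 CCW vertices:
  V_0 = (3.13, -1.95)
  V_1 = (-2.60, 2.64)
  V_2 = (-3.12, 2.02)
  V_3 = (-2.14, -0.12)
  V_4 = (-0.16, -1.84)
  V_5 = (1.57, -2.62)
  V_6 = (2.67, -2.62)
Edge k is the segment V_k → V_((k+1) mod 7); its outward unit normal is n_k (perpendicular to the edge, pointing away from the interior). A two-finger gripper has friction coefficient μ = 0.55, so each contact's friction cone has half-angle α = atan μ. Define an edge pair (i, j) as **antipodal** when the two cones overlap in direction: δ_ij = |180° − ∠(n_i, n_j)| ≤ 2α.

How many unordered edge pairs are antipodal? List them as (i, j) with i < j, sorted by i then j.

count = 6; pairs: (0,2), (0,3), (0,4), (0,5), (1,5), (1,6)

α = atan 0.55 = 28.81°;  2α = 57.62°
n_0 = (+0.6252, +0.7805)
n_1 = (-0.7662, +0.6426)
n_2 = (-0.9092, -0.4164)
n_3 = (-0.6558, -0.7549)
n_4 = (-0.4110, -0.9116)
n_5 = (+0.0000, -1.0000)
n_6 = (+0.8244, -0.5660)
  (0,1): δ = 91.29°  ·
  (0,2): δ = 26.70°  ✓
  (0,3): δ = 2.28°  ✓
  (0,4): δ = 14.43°  ✓
  (0,5): δ = 38.70°  ✓
  (0,6): δ = 94.22°  ·
  (1,2): δ = 115.41°  ·
  (1,3): δ = 90.99°  ·
  (1,4): δ = 74.28°  ·
  (1,5): δ = 50.01°  ✓
  (1,6): δ = 5.51°  ✓
  (2,3): δ = 155.59°  ·
  (2,4): δ = 138.87°  ·
  (2,5): δ = 114.61°  ·
  (2,6): δ = 59.08°  ·
  (3,4): δ = 163.29°  ·
  (3,5): δ = 139.02°  ·
  (3,6): δ = 83.49°  ·
  (4,5): δ = 155.73°  ·
  (4,6): δ = 100.20°  ·
  (5,6): δ = 124.47°  ·
antipodal pairs: 6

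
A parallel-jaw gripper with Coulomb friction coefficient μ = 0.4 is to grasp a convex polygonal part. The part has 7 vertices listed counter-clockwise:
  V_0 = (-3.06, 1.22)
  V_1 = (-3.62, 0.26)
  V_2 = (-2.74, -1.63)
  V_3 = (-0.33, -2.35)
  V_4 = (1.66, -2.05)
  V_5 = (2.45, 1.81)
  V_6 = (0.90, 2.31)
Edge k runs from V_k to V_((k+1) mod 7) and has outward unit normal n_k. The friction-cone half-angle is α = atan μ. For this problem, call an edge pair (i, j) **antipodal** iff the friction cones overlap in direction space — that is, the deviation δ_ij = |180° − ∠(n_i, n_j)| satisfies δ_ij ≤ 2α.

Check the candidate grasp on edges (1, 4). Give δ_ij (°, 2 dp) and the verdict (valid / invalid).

δ = 36.53°, valid

α = atan 0.4 = 21.80°;  2α = 43.60°
edge 1: e_1 = (+0.88, -1.89);  n_1 = (-0.9066, -0.4221)
edge 4: e_4 = (+0.79, +3.86);  n_4 = (+0.9797, -0.2005)
∠(n_1, n_4) = 143.47°
δ = |180° − 143.47°| = 36.53°
36.53° ≤ 2α = 43.60°  →  valid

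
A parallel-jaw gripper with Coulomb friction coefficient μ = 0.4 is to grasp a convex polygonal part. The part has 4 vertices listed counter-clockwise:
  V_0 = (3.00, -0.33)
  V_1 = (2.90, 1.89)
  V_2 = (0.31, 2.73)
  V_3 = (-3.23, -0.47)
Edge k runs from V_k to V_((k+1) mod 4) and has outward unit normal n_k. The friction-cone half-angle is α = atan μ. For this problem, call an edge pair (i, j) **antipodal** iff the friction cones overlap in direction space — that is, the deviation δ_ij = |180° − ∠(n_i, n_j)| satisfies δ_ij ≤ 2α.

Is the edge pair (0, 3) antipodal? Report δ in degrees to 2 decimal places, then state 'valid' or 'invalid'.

α = atan 0.4 = 21.80°;  2α = 43.60°
edge 0: e_0 = (-0.10, +2.22);  n_0 = (+0.9990, +0.0450)
edge 3: e_3 = (+6.23, +0.14);  n_3 = (+0.0225, -0.9997)
∠(n_0, n_3) = 91.29°
δ = |180° − 91.29°| = 88.71°
88.71° > 2α = 43.60°  →  invalid

δ = 88.71°, invalid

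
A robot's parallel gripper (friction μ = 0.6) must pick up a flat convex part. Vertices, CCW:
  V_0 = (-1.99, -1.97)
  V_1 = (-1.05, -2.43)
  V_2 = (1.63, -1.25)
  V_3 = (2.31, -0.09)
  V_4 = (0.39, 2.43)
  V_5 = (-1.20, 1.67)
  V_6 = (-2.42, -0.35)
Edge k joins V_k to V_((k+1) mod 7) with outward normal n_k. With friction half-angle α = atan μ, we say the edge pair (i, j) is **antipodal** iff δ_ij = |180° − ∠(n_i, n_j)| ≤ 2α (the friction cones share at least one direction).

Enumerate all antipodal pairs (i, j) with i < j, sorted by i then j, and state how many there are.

count = 8; pairs: (0,3), (0,4), (1,4), (1,5), (2,4), (2,5), (2,6), (3,6)

α = atan 0.6 = 30.96°;  2α = 61.93°
n_0 = (-0.4396, -0.8982)
n_1 = (+0.4030, -0.9152)
n_2 = (+0.8627, -0.5057)
n_3 = (+0.7954, +0.6060)
n_4 = (-0.4313, +0.9022)
n_5 = (-0.8560, +0.5170)
n_6 = (-0.9665, -0.2565)
  (0,1): δ = 130.16°  ·
  (0,2): δ = 94.30°  ·
  (0,3): δ = 26.62°  ✓
  (0,4): δ = 51.62°  ✓
  (0,5): δ = 84.95°  ·
  (0,6): δ = 130.94°  ·
  (1,2): δ = 144.14°  ·
  (1,3): δ = 76.46°  ·
  (1,4): δ = 1.78°  ✓
  (1,5): δ = 35.11°  ✓
  (1,6): δ = 81.10°  ·
  (2,3): δ = 112.32°  ·
  (2,4): δ = 34.07°  ✓
  (2,5): δ = 0.75°  ✓
  (2,6): δ = 45.24°  ✓
  (3,4): δ = 101.76°  ·
  (3,5): δ = 68.43°  ·
  (3,6): δ = 22.44°  ✓
  (4,5): δ = 146.68°  ·
  (4,6): δ = 100.68°  ·
  (5,6): δ = 134.00°  ·
antipodal pairs: 8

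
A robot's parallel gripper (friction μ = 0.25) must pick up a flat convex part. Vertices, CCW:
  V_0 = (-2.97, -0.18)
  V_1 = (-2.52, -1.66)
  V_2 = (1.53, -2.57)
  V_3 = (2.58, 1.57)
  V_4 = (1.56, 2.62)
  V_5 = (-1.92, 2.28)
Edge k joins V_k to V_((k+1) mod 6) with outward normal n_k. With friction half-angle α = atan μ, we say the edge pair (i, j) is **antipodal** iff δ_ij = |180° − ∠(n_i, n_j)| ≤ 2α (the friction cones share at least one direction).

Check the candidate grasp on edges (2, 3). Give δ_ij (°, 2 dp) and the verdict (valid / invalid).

α = atan 0.25 = 14.04°;  2α = 28.07°
edge 2: e_2 = (+1.05, +4.14);  n_2 = (+0.9693, -0.2458)
edge 3: e_3 = (-1.02, +1.05);  n_3 = (+0.7173, +0.6968)
∠(n_2, n_3) = 58.40°
δ = |180° − 58.40°| = 121.60°
121.60° > 2α = 28.07°  →  invalid

δ = 121.60°, invalid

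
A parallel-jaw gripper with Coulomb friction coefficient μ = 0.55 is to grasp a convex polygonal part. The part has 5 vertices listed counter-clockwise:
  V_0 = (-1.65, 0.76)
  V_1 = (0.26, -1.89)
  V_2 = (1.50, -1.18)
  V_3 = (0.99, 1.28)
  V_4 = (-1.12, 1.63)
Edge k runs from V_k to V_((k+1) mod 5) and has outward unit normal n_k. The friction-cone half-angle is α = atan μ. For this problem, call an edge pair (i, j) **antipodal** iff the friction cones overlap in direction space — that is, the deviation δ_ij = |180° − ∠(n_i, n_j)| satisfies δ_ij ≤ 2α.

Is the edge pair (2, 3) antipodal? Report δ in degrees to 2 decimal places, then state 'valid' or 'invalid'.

α = atan 0.55 = 28.81°;  2α = 57.62°
edge 2: e_2 = (-0.51, +2.46);  n_2 = (+0.9792, +0.2030)
edge 3: e_3 = (-2.11, +0.35);  n_3 = (+0.1636, +0.9865)
∠(n_2, n_3) = 68.87°
δ = |180° − 68.87°| = 111.13°
111.13° > 2α = 57.62°  →  invalid

δ = 111.13°, invalid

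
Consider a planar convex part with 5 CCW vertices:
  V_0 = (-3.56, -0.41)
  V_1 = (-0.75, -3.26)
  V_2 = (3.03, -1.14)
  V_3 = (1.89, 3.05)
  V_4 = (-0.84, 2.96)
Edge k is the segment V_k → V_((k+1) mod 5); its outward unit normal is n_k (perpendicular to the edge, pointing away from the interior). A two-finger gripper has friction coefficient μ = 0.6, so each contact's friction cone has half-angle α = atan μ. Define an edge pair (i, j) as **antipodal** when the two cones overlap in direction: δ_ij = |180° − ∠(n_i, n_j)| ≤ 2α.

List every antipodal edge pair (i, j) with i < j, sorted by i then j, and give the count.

α = atan 0.6 = 30.96°;  2α = 61.93°
n_0 = (-0.7121, -0.7021)
n_1 = (+0.4892, -0.8722)
n_2 = (+0.9649, +0.2625)
n_3 = (-0.0329, +0.9995)
n_4 = (-0.7782, +0.6281)
  (0,1): δ = 105.31°  ·
  (0,2): δ = 29.37°  ✓
  (0,3): δ = 47.29°  ✓
  (0,4): δ = 96.50°  ·
  (1,2): δ = 104.07°  ·
  (1,3): δ = 27.40°  ✓
  (1,4): δ = 21.81°  ✓
  (2,3): δ = 103.33°  ·
  (2,4): δ = 54.13°  ✓
  (3,4): δ = 130.80°  ·
antipodal pairs: 5

count = 5; pairs: (0,2), (0,3), (1,3), (1,4), (2,4)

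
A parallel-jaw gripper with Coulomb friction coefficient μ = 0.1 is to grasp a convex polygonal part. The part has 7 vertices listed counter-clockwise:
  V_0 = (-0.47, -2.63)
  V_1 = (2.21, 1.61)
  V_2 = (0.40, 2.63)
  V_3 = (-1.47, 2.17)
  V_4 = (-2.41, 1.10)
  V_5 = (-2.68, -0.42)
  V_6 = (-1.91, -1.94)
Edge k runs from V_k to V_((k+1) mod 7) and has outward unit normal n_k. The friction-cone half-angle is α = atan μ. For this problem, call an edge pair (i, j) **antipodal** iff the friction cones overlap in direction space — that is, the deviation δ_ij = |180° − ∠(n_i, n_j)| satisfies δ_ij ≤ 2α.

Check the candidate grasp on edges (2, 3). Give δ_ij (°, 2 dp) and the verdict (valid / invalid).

α = atan 0.1 = 5.71°;  2α = 11.42°
edge 2: e_2 = (-1.87, -0.46);  n_2 = (-0.2389, +0.9711)
edge 3: e_3 = (-0.94, -1.07);  n_3 = (-0.7513, +0.6600)
∠(n_2, n_3) = 34.88°
δ = |180° − 34.88°| = 145.12°
145.12° > 2α = 11.42°  →  invalid

δ = 145.12°, invalid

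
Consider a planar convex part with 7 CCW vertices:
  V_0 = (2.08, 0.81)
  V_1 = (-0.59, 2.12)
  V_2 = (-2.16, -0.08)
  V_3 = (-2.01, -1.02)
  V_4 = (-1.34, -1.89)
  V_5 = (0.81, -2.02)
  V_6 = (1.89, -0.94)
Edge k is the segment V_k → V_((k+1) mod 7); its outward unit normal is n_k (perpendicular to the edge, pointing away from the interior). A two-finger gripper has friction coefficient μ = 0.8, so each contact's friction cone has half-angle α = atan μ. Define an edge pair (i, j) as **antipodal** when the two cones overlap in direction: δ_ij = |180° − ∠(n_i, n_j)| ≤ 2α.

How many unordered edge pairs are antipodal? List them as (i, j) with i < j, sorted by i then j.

count = 10; pairs: (0,2), (0,3), (0,4), (0,5), (1,4), (1,5), (1,6), (2,5), (2,6), (3,6)

α = atan 0.8 = 38.66°;  2α = 77.32°
n_0 = (+0.4405, +0.8978)
n_1 = (-0.8140, +0.5809)
n_2 = (-0.9875, -0.1576)
n_3 = (-0.7923, -0.6102)
n_4 = (-0.0604, -0.9982)
n_5 = (+0.7071, -0.7071)
n_6 = (+0.9942, -0.1079)
  (0,1): δ = 99.38°  ·
  (0,2): δ = 54.80°  ✓
  (0,3): δ = 26.27°  ✓
  (0,4): δ = 22.67°  ✓
  (0,5): δ = 71.13°  ✓
  (0,6): δ = 109.94°  ·
  (1,2): δ = 135.42°  ·
  (1,3): δ = 106.89°  ·
  (1,4): δ = 57.95°  ✓
  (1,5): δ = 9.49°  ✓
  (1,6): δ = 29.32°  ✓
  (2,3): δ = 151.47°  ·
  (2,4): δ = 102.53°  ·
  (2,5): δ = 54.07°  ✓
  (2,6): δ = 15.26°  ✓
  (3,4): δ = 131.06°  ·
  (3,5): δ = 82.60°  ·
  (3,6): δ = 43.80°  ✓
  (4,5): δ = 131.54°  ·
  (4,6): δ = 92.74°  ·
  (5,6): δ = 141.20°  ·
antipodal pairs: 10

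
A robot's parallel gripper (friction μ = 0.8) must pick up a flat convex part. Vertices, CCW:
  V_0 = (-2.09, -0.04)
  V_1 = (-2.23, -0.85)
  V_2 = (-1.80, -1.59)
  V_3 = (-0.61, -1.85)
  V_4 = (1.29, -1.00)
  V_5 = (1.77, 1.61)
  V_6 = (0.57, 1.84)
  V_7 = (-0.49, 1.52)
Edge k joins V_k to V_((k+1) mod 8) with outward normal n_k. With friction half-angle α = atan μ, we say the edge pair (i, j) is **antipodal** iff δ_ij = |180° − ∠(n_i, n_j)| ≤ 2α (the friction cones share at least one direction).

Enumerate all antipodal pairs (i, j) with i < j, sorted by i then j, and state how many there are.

α = atan 0.8 = 38.66°;  2α = 77.32°
n_0 = (-0.9854, +0.1703)
n_1 = (-0.8646, -0.5024)
n_2 = (-0.2135, -0.9770)
n_3 = (+0.4084, -0.9128)
n_4 = (+0.9835, -0.1809)
n_5 = (+0.1882, +0.9821)
n_6 = (-0.2890, +0.9573)
n_7 = (-0.6981, +0.7160)
  (0,1): δ = 140.03°  ·
  (0,2): δ = 92.52°  ·
  (0,3): δ = 56.09°  ✓
  (0,4): δ = 0.61°  ✓
  (0,5): δ = 88.96°  ·
  (0,6): δ = 116.60°  ·
  (0,7): δ = 144.08°  ·
  (1,2): δ = 132.48°  ·
  (1,3): δ = 96.06°  ·
  (1,4): δ = 40.58°  ✓
  (1,5): δ = 48.99°  ✓
  (1,6): δ = 76.64°  ✓
  (1,7): δ = 104.11°  ·
  (2,3): δ = 143.57°  ·
  (2,4): δ = 88.10°  ·
  (2,5): δ = 1.47°  ✓
  (2,6): δ = 29.12°  ✓
  (2,7): δ = 56.60°  ✓
  (3,4): δ = 124.52°  ·
  (3,5): δ = 34.95°  ✓
  (3,6): δ = 7.30°  ✓
  (3,7): δ = 20.17°  ✓
  (4,5): δ = 90.43°  ·
  (4,6): δ = 62.78°  ✓
  (4,7): δ = 35.30°  ✓
  (5,6): δ = 152.35°  ·
  (5,7): δ = 124.88°  ·
  (6,7): δ = 152.52°  ·
antipodal pairs: 13

count = 13; pairs: (0,3), (0,4), (1,4), (1,5), (1,6), (2,5), (2,6), (2,7), (3,5), (3,6), (3,7), (4,6), (4,7)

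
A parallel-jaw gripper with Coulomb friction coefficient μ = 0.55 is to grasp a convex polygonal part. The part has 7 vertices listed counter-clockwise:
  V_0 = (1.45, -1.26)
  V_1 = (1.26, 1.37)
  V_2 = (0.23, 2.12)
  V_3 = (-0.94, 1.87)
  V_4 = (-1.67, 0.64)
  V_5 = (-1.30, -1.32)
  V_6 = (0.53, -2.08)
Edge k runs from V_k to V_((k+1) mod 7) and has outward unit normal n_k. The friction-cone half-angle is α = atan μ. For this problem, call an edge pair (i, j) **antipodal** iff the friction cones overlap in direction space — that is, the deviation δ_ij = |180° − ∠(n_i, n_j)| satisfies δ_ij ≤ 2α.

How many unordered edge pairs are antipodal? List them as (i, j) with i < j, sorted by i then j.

α = atan 0.55 = 28.81°;  2α = 57.62°
n_0 = (+0.9974, +0.0721)
n_1 = (+0.5886, +0.8084)
n_2 = (-0.2090, +0.9779)
n_3 = (-0.8600, +0.5104)
n_4 = (-0.9826, -0.1855)
n_5 = (-0.3835, -0.9235)
n_6 = (+0.6654, -0.7465)
  (0,1): δ = 130.19°  ·
  (0,2): δ = 82.07°  ·
  (0,3): δ = 34.82°  ✓
  (0,4): δ = 6.56°  ✓
  (0,5): δ = 63.31°  ·
  (0,6): δ = 127.58°  ·
  (1,2): δ = 131.88°  ·
  (1,3): δ = 84.63°  ·
  (1,4): δ = 43.25°  ✓
  (1,5): δ = 13.51°  ✓
  (1,6): δ = 77.77°  ·
  (2,3): δ = 132.75°  ·
  (2,4): δ = 91.37°  ·
  (2,5): δ = 34.61°  ✓
  (2,6): δ = 29.65°  ✓
  (3,4): δ = 138.62°  ·
  (3,5): δ = 81.86°  ·
  (3,6): δ = 17.60°  ✓
  (4,5): δ = 123.24°  ·
  (4,6): δ = 58.98°  ·
  (5,6): δ = 115.74°  ·
antipodal pairs: 7

count = 7; pairs: (0,3), (0,4), (1,4), (1,5), (2,5), (2,6), (3,6)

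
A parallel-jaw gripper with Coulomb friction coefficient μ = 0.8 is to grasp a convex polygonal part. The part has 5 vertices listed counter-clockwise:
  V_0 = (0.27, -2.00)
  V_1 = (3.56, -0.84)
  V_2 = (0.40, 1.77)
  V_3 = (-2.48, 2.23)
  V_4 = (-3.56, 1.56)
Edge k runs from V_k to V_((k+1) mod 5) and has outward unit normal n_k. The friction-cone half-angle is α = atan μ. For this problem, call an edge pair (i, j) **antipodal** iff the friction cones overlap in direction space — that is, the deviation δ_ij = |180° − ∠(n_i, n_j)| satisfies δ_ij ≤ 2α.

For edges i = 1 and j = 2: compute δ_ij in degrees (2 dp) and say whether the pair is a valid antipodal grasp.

α = atan 0.8 = 38.66°;  2α = 77.32°
edge 1: e_1 = (-3.16, +2.61);  n_1 = (+0.6368, +0.7710)
edge 2: e_2 = (-2.88, +0.46);  n_2 = (+0.1577, +0.9875)
∠(n_1, n_2) = 30.48°
δ = |180° − 30.48°| = 149.52°
149.52° > 2α = 77.32°  →  invalid

δ = 149.52°, invalid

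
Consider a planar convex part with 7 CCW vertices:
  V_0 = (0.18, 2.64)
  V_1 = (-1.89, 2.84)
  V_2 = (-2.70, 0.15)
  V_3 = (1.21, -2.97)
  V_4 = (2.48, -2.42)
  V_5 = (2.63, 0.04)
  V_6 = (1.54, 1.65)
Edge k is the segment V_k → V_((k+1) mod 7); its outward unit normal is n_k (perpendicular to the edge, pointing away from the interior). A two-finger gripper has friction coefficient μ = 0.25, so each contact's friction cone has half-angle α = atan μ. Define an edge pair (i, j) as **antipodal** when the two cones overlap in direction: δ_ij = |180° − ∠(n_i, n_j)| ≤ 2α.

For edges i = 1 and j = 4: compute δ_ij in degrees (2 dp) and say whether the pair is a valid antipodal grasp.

α = atan 0.25 = 14.04°;  2α = 28.07°
edge 1: e_1 = (-0.81, -2.69);  n_1 = (-0.9575, +0.2883)
edge 4: e_4 = (+0.15, +2.46);  n_4 = (+0.9981, -0.0609)
∠(n_1, n_4) = 166.73°
δ = |180° − 166.73°| = 13.27°
13.27° ≤ 2α = 28.07°  →  valid

δ = 13.27°, valid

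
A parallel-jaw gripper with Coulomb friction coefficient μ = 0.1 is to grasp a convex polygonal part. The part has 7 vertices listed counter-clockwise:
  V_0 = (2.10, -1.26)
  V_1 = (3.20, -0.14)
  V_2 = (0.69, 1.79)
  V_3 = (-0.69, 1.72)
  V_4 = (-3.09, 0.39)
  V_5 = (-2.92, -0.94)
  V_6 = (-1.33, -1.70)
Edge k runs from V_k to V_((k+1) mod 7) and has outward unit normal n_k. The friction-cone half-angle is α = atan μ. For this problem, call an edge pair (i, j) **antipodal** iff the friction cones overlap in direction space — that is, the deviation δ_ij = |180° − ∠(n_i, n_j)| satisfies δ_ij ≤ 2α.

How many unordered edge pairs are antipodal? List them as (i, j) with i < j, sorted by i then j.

α = atan 0.1 = 5.71°;  2α = 11.42°
n_0 = (+0.7134, -0.7007)
n_1 = (+0.6096, +0.7927)
n_2 = (-0.0507, +0.9987)
n_3 = (-0.4847, +0.8747)
n_4 = (-0.9919, -0.1268)
n_5 = (-0.4313, -0.9022)
n_6 = (+0.1272, -0.9919)
  (0,1): δ = 83.07°  ·
  (0,2): δ = 42.61°  ·
  (0,3): δ = 16.52°  ·
  (0,4): δ = 51.77°  ·
  (0,5): δ = 108.94°  ·
  (0,6): δ = 141.79°  ·
  (1,2): δ = 139.54°  ·
  (1,3): δ = 113.45°  ·
  (1,4): δ = 45.16°  ·
  (1,5): δ = 12.01°  ·
  (1,6): δ = 44.87°  ·
  (2,3): δ = 153.91°  ·
  (2,4): δ = 85.62°  ·
  (2,5): δ = 28.45°  ·
  (2,6): δ = 4.41°  ✓
  (3,4): δ = 111.71°  ·
  (3,5): δ = 54.54°  ·
  (3,6): δ = 21.68°  ·
  (4,5): δ = 122.83°  ·
  (4,6): δ = 89.97°  ·
  (5,6): δ = 147.14°  ·
antipodal pairs: 1

count = 1; pairs: (2,6)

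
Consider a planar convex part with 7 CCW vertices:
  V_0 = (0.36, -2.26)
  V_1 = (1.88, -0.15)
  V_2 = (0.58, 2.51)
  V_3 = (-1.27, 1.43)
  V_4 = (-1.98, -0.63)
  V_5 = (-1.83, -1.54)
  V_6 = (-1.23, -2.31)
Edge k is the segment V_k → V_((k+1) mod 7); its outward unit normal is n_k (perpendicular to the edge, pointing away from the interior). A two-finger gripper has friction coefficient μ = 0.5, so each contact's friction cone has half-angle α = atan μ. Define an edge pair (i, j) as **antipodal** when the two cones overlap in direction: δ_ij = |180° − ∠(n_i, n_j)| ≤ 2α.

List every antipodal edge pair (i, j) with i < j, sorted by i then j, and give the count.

count = 7; pairs: (0,2), (0,3), (0,4), (1,3), (1,4), (1,5), (2,6)

α = atan 0.5 = 26.57°;  2α = 53.13°
n_0 = (+0.8114, -0.5845)
n_1 = (+0.8984, +0.4391)
n_2 = (-0.5042, +0.8636)
n_3 = (-0.9454, +0.3258)
n_4 = (-0.9867, -0.1626)
n_5 = (-0.7888, -0.6146)
n_6 = (+0.0314, -0.9995)
  (0,1): δ = 118.19°  ·
  (0,2): δ = 23.96°  ✓
  (0,3): δ = 16.75°  ✓
  (0,4): δ = 45.13°  ✓
  (0,5): δ = 73.69°  ·
  (0,6): δ = 127.57°  ·
  (1,2): δ = 85.77°  ·
  (1,3): δ = 45.06°  ✓
  (1,4): δ = 16.69°  ✓
  (1,5): δ = 11.88°  ✓
  (1,6): δ = 65.76°  ·
  (2,3): δ = 139.29°  ·
  (2,4): δ = 110.92°  ·
  (2,5): δ = 82.35°  ·
  (2,6): δ = 28.47°  ✓
  (3,4): δ = 151.62°  ·
  (3,5): δ = 123.06°  ·
  (3,6): δ = 69.18°  ·
  (4,5): δ = 151.43°  ·
  (4,6): δ = 97.56°  ·
  (5,6): δ = 126.13°  ·
antipodal pairs: 7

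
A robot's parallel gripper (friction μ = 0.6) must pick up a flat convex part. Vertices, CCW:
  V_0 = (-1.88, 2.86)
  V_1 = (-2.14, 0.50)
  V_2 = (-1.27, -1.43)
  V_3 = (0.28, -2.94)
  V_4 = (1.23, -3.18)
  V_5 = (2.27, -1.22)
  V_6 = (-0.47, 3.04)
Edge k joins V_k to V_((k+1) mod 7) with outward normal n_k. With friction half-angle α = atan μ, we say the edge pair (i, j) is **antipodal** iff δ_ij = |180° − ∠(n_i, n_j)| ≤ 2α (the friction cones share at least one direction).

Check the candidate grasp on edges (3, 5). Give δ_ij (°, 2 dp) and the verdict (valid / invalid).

α = atan 0.6 = 30.96°;  2α = 61.93°
edge 3: e_3 = (+0.95, -0.24);  n_3 = (-0.2449, -0.9695)
edge 5: e_5 = (-2.74, +4.26);  n_5 = (+0.8411, +0.5410)
∠(n_3, n_5) = 136.93°
δ = |180° − 136.93°| = 43.07°
43.07° ≤ 2α = 61.93°  →  valid

δ = 43.07°, valid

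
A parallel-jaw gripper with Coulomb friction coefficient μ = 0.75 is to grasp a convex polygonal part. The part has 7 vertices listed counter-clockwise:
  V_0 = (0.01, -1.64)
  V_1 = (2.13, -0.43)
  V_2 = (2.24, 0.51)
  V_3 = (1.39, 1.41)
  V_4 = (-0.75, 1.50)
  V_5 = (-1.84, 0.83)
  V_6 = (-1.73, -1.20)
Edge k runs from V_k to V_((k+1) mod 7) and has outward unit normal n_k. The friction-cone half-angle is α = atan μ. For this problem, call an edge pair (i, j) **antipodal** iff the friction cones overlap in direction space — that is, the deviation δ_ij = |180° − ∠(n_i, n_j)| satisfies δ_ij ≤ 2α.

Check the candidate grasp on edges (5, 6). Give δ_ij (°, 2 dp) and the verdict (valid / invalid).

δ = 107.29°, invalid

α = atan 0.75 = 36.87°;  2α = 73.74°
edge 5: e_5 = (+0.11, -2.03);  n_5 = (-0.9985, -0.0541)
edge 6: e_6 = (+1.74, -0.44);  n_6 = (-0.2452, -0.9695)
∠(n_5, n_6) = 72.71°
δ = |180° − 72.71°| = 107.29°
107.29° > 2α = 73.74°  →  invalid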